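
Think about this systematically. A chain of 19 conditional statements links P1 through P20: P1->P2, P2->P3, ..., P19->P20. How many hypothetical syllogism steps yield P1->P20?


With 19 implications in a chain connecting 20 propositions:
P1->P2, P2->P3, ..., P19->P20
Steps needed = (number of implications) - 1 = 19 - 1 = 18

18


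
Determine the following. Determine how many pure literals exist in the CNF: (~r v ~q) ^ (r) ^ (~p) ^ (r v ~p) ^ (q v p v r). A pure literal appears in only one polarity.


Check each variable for pure literal status:
p: mixed (not pure)
q: mixed (not pure)
r: mixed (not pure)
Pure literal count = 0

0


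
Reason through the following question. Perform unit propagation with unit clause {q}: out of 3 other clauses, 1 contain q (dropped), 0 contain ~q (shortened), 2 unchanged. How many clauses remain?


Satisfied (removed): 1
Shortened (remain): 0
Unchanged (remain): 2
Remaining = 0 + 2 = 2

2


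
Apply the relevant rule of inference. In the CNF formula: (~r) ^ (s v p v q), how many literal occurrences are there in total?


Counting literals in each clause:
Clause 1: 1 literal(s)
Clause 2: 3 literal(s)
Total = 4

4


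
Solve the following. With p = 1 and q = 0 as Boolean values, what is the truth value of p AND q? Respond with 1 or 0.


p = 1, q = 0
Operation: p AND q
Evaluate: 1 AND 0 = 0

0


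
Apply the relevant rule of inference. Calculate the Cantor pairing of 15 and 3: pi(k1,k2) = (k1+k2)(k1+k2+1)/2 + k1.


k1 + k2 = 18
(k1+k2)(k1+k2+1)/2 = 18 * 19 / 2 = 171
pi = 171 + 15 = 186

186


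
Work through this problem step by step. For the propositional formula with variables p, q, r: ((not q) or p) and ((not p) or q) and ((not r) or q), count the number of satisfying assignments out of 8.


Evaluate all 8 assignments for p, q, r:
p=0, q=0, r=0: 1
p=0, q=0, r=1: 0
p=0, q=1, r=0: 0
p=0, q=1, r=1: 0
p=1, q=0, r=0: 0
p=1, q=0, r=1: 0
p=1, q=1, r=0: 1
p=1, q=1, r=1: 1
Satisfying count = 3

3


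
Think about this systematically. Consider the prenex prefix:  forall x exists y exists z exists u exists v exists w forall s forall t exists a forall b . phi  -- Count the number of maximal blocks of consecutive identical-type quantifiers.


Quantifier-type sequence: A E E E E E A A E A  (A=forall, E=exists)
Group into maximal same-type runs:
  Ax1 | Ex5 | Ax2 | Ex1 | Ax1
Number of blocks = 5

5


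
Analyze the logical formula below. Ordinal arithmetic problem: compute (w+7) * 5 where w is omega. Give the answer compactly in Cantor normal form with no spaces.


Compute (w+7) * 5.
Ordinal * is associative and left-distributive over +, but NOT commutative; for finite n>1, n*w = w but w*n stays w*n.
(w+7) * 5 = (w+7) repeated 5 times. Each intermediate +7 is absorbed by the following w; only the last survives: w*5+7.
Result = w*5+7

w*5+7


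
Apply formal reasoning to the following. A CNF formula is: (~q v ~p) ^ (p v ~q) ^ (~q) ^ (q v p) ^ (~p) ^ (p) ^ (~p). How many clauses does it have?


A CNF formula is a conjunction of clauses.
Clauses are separated by ^.
Counting the conjuncts: 7 clauses.

7


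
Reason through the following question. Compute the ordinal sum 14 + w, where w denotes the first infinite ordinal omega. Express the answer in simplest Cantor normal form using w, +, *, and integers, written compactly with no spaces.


Compute 14 + w.
Ordinal + is associative but NOT commutative; for finite n>0, n + w = w but w + n stays w+n.
Any finite left addend is absorbed by w on the right: 14 + w = w.
Result = w

w


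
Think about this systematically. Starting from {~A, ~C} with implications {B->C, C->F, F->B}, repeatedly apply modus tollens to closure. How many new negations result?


Initial negated facts: {~A, ~C}
Apply modus tollens to closure:
  ~C and B->C  =>  ~B
  ~B and F->B  =>  ~F
Final negated: {~A, ~B, ~C, ~F}
New negations: {~B, ~F}
Count = 2

2


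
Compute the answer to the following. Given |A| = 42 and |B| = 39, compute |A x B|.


The Cartesian product A x B contains all ordered pairs (a, b).
|A x B| = |A| * |B| = 42 * 39 = 1638

1638


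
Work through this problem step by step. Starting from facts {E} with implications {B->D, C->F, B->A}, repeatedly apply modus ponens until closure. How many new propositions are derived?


Initial facts: {E}
Apply modus ponens to closure:
  (no implication fires)
Final known: {E}
New propositions: {(none)}
Count = 0

0


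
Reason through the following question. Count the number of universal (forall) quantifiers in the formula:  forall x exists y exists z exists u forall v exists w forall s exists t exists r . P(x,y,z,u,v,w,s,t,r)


Quantifier prefix: forall x exists y exists z exists u forall v exists w forall s exists t exists r
Mark each quantifier type:
  U E E E U E U E E
Universal count = 3, Existential count = 6
Asked for universal (forall) quantifiers: 3

3


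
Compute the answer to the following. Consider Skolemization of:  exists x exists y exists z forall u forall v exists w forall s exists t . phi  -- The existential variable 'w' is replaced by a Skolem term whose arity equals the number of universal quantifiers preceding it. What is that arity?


Quantifier prefix: exists x exists y exists z forall u forall v exists w forall s exists t
'w' is existentially quantified at position 6.
Universal variables preceding it: u, v
Skolem function arity = 2

2


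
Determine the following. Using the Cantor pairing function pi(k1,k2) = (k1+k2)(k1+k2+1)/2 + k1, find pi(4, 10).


k1 + k2 = 14
(k1+k2)(k1+k2+1)/2 = 14 * 15 / 2 = 105
pi = 105 + 4 = 109

109


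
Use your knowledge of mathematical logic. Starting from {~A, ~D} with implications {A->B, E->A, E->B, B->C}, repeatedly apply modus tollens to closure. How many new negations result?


Initial negated facts: {~A, ~D}
Apply modus tollens to closure:
  ~A and E->A  =>  ~E
Final negated: {~A, ~D, ~E}
New negations: {~E}
Count = 1

1


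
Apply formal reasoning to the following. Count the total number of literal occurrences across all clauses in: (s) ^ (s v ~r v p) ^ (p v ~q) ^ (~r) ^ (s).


Counting literals in each clause:
Clause 1: 1 literal(s)
Clause 2: 3 literal(s)
Clause 3: 2 literal(s)
Clause 4: 1 literal(s)
Clause 5: 1 literal(s)
Total = 8

8


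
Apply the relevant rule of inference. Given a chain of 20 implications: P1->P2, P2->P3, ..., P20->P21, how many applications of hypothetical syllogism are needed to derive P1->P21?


With 20 implications in a chain connecting 21 propositions:
P1->P2, P2->P3, ..., P20->P21
Steps needed = (number of implications) - 1 = 20 - 1 = 19

19


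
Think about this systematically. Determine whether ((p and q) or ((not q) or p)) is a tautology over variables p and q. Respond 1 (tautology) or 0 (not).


Check all 4 assignments:
p=0, q=0: 1
p=0, q=1: 0
p=1, q=0: 1
p=1, q=1: 1
Satisfying count = 3/4.
Tautology iff count = 4: no.

0


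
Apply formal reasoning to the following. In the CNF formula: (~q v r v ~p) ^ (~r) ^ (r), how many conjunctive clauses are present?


A CNF formula is a conjunction of clauses.
Clauses are separated by ^.
Counting the conjuncts: 3 clauses.

3


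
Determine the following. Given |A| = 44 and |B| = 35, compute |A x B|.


The Cartesian product A x B contains all ordered pairs (a, b).
|A x B| = |A| * |B| = 44 * 35 = 1540

1540


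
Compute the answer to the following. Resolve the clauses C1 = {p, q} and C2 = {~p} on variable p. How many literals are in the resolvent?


Remove p from C1 and ~p from C2.
C1 remainder: {q}
C2 remainder: {}
Union (resolvent): {q}
Resolvent has 1 literal(s).

1


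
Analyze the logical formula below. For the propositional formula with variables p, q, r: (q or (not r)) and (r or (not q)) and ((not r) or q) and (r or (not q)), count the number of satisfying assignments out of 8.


Evaluate all 8 assignments for p, q, r:
p=0, q=0, r=0: 1
p=0, q=0, r=1: 0
p=0, q=1, r=0: 0
p=0, q=1, r=1: 1
p=1, q=0, r=0: 1
p=1, q=0, r=1: 0
p=1, q=1, r=0: 0
p=1, q=1, r=1: 1
Satisfying count = 4

4


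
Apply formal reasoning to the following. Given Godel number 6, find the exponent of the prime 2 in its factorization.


Factorize 6 by dividing by 2 repeatedly.
Division steps: 2 divides 6 exactly 1 time(s).
Exponent of 2 = 1

1


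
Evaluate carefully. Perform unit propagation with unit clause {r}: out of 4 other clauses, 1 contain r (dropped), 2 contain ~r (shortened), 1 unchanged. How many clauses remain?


Satisfied (removed): 1
Shortened (remain): 2
Unchanged (remain): 1
Remaining = 2 + 1 = 3

3


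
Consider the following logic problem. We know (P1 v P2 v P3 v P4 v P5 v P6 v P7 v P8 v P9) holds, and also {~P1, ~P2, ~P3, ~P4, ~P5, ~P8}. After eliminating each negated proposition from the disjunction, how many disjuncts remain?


Original disjuncts (9): P1, P2, P3, P4, P5, P6, P7, P8, P9
Negated (eliminate): ~P1, ~P2, ~P3, ~P4, ~P5, ~P8
Remaining disjuncts: P6, P7, P9
Count = 9 - 6 = 3

3


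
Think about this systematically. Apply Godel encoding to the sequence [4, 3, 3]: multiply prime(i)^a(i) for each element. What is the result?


Encode each element as an exponent of the corresponding prime:
  2^4 = 16
  3^3 = 27
  5^3 = 125
Product = 16 * 27 * 125 = 54000

54000


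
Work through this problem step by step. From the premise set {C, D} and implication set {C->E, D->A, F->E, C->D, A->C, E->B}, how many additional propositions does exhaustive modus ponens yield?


Initial facts: {C, D}
Apply modus ponens to closure:
  C and C->E  =>  E
  D and D->A  =>  A
  E and E->B  =>  B
Final known: {A, B, C, D, E}
New propositions: {A, B, E}
Count = 3

3


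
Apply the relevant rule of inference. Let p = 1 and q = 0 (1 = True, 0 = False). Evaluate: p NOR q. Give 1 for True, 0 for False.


p = 1, q = 0
Operation: p NOR q
Evaluate: 1 NOR 0 = 0

0


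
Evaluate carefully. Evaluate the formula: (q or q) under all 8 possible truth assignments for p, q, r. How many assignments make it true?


Check all 8 assignments:
p=0, q=0, r=0: 0
p=0, q=0, r=1: 0
p=0, q=1, r=0: 1
p=0, q=1, r=1: 1
p=1, q=0, r=0: 0
p=1, q=0, r=1: 0
p=1, q=1, r=0: 1
p=1, q=1, r=1: 1
Count of True = 4

4


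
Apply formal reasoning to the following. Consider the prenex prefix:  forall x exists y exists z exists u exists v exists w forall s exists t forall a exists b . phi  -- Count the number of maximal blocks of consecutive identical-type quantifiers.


Quantifier-type sequence: A E E E E E A E A E  (A=forall, E=exists)
Group into maximal same-type runs:
  Ax1 | Ex5 | Ax1 | Ex1 | Ax1 | Ex1
Number of blocks = 6

6


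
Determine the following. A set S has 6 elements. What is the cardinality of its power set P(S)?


The power set of a set with n elements has 2^n elements.
|P(S)| = 2^6 = 64

64


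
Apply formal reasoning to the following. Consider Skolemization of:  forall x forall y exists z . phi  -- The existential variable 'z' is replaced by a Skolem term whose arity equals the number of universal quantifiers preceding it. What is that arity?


Quantifier prefix: forall x forall y exists z
'z' is existentially quantified at position 3.
Universal variables preceding it: x, y
Skolem function arity = 2

2


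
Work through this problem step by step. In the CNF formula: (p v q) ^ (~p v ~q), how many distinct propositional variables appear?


Identify each variable that appears in the formula.
Variables found: p, q
Count = 2

2


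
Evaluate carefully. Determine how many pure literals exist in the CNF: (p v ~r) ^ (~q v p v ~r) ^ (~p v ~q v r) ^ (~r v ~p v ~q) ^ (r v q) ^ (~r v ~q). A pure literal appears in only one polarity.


Check each variable for pure literal status:
p: mixed (not pure)
q: mixed (not pure)
r: mixed (not pure)
Pure literal count = 0

0


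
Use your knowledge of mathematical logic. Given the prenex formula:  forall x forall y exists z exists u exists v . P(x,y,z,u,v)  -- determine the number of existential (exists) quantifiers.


Quantifier prefix: forall x forall y exists z exists u exists v
Mark each quantifier type:
  U U E E E
Universal count = 2, Existential count = 3
Asked for existential (exists) quantifiers: 3

3


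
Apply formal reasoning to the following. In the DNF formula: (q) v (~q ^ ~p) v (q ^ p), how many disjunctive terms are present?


A DNF formula is a disjunction of terms (conjunctions).
Terms are separated by v.
Counting the disjuncts: 3 terms.

3


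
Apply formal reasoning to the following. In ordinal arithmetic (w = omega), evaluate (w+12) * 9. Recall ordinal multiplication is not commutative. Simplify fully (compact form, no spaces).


Compute (w+12) * 9.
Ordinal * is associative and left-distributive over +, but NOT commutative; for finite n>1, n*w = w but w*n stays w*n.
(w+12) * 9 = (w+12) repeated 9 times. Each intermediate +12 is absorbed by the following w; only the last survives: w*9+12.
Result = w*9+12

w*9+12


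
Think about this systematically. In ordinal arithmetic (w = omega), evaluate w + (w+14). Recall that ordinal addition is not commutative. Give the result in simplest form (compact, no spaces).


Compute w + (w+14).
Ordinal + is associative but NOT commutative; for finite n>0, n + w = w but w + n stays w+n.
w + (w+14) = (w+w) + 14 = w*2+14.
Result = w*2+14

w*2+14


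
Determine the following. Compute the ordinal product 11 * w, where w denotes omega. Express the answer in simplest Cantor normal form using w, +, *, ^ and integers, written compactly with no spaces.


Compute 11 * w.
Ordinal * is associative and left-distributive over +, but NOT commutative; for finite n>1, n*w = w but w*n stays w*n.
For finite n>0, n * w = sup{n*k : k<w} = w. So 11 * w = w.
Result = w

w


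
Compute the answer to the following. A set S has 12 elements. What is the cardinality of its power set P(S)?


The power set of a set with n elements has 2^n elements.
|P(S)| = 2^12 = 4096

4096


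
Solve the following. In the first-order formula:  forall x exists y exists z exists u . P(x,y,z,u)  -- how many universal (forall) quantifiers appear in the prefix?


Quantifier prefix: forall x exists y exists z exists u
Mark each quantifier type:
  U E E E
Universal count = 1, Existential count = 3
Asked for universal (forall) quantifiers: 1

1


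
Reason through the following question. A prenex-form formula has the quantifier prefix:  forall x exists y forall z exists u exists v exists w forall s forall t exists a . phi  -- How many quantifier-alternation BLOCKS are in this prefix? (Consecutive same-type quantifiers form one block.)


Quantifier-type sequence: A E A E E E A A E  (A=forall, E=exists)
Group into maximal same-type runs:
  Ax1 | Ex1 | Ax1 | Ex3 | Ax2 | Ex1
Number of blocks = 6

6


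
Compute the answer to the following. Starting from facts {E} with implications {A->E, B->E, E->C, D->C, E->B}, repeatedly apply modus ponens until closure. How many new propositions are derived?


Initial facts: {E}
Apply modus ponens to closure:
  E and E->C  =>  C
  E and E->B  =>  B
Final known: {B, C, E}
New propositions: {B, C}
Count = 2

2


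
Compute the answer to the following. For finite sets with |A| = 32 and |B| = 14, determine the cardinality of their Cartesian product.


The Cartesian product A x B contains all ordered pairs (a, b).
|A x B| = |A| * |B| = 32 * 14 = 448

448


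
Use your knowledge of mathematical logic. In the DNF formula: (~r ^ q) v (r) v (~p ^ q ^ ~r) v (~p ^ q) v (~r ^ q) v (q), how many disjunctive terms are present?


A DNF formula is a disjunction of terms (conjunctions).
Terms are separated by v.
Counting the disjuncts: 6 terms.

6


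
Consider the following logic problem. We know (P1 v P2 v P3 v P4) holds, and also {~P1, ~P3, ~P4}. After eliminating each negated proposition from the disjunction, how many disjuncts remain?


Original disjuncts (4): P1, P2, P3, P4
Negated (eliminate): ~P1, ~P3, ~P4
Remaining disjuncts: P2
Count = 4 - 3 = 1

1


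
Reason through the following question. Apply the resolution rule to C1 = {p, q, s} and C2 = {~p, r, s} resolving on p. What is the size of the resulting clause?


Remove p from C1 and ~p from C2.
C1 remainder: {q, s}
C2 remainder: {r, s}
Union (resolvent): {q, r, s}
Resolvent has 3 literal(s).

3


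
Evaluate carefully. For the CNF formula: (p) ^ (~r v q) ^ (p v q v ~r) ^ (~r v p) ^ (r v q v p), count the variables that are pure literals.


Check each variable for pure literal status:
p: pure positive
q: pure positive
r: mixed (not pure)
Pure literal count = 2

2


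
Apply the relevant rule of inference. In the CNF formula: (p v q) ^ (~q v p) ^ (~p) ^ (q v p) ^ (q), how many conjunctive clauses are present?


A CNF formula is a conjunction of clauses.
Clauses are separated by ^.
Counting the conjuncts: 5 clauses.

5


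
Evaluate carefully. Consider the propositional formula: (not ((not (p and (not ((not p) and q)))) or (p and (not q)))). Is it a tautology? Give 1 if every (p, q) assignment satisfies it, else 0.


Check all 4 assignments:
p=0, q=0: 0
p=0, q=1: 0
p=1, q=0: 0
p=1, q=1: 1
Satisfying count = 1/4.
Tautology iff count = 4: no.

0


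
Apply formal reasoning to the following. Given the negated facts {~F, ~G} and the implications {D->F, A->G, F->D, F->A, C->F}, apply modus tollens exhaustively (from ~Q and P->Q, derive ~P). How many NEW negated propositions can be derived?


Initial negated facts: {~F, ~G}
Apply modus tollens to closure:
  ~F and D->F  =>  ~D
  ~G and A->G  =>  ~A
  ~F and C->F  =>  ~C
Final negated: {~A, ~C, ~D, ~F, ~G}
New negations: {~A, ~C, ~D}
Count = 3

3


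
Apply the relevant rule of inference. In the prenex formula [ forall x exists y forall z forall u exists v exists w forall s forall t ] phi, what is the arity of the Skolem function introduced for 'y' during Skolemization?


Quantifier prefix: forall x exists y forall z forall u exists v exists w forall s forall t
'y' is existentially quantified at position 2.
Universal variables preceding it: x
Skolem function arity = 1

1


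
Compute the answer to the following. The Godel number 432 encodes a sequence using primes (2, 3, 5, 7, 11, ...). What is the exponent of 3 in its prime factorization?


Factorize 432 by dividing by 3 repeatedly.
Division steps: 3 divides 432 exactly 3 time(s).
Exponent of 3 = 3

3


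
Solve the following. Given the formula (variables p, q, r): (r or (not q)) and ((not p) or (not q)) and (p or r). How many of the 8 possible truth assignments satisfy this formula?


Evaluate all 8 assignments for p, q, r:
p=0, q=0, r=0: 0
p=0, q=0, r=1: 1
p=0, q=1, r=0: 0
p=0, q=1, r=1: 1
p=1, q=0, r=0: 1
p=1, q=0, r=1: 1
p=1, q=1, r=0: 0
p=1, q=1, r=1: 0
Satisfying count = 4

4


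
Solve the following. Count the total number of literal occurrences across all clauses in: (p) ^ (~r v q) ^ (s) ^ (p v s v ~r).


Counting literals in each clause:
Clause 1: 1 literal(s)
Clause 2: 2 literal(s)
Clause 3: 1 literal(s)
Clause 4: 3 literal(s)
Total = 7

7


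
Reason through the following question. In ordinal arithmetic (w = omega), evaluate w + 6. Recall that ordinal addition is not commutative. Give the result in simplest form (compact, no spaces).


Compute w + 6.
Ordinal + is associative but NOT commutative; for finite n>0, n + w = w but w + n stays w+n.
w + 6 is already in normal form (a successor ordinal beyond w).
Result = w+6

w+6


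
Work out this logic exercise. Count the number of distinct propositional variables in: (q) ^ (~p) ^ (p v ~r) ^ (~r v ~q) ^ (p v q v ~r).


Identify each variable that appears in the formula.
Variables found: p, q, r
Count = 3

3


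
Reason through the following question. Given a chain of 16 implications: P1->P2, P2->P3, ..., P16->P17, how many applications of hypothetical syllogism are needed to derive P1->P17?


With 16 implications in a chain connecting 17 propositions:
P1->P2, P2->P3, ..., P16->P17
Steps needed = (number of implications) - 1 = 16 - 1 = 15

15


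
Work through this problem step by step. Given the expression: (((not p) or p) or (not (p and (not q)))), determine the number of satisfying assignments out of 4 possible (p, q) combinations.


Check all 4 assignments:
p=0, q=0: 1
p=0, q=1: 1
p=1, q=0: 1
p=1, q=1: 1
Count of True = 4

4


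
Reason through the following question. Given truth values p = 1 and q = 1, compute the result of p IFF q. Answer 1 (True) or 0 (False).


p = 1, q = 1
Operation: p IFF q
Evaluate: 1 IFF 1 = 1

1


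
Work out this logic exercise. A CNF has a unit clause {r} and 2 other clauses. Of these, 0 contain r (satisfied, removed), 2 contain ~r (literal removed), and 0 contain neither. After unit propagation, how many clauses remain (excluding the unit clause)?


Satisfied (removed): 0
Shortened (remain): 2
Unchanged (remain): 0
Remaining = 2 + 0 = 2

2


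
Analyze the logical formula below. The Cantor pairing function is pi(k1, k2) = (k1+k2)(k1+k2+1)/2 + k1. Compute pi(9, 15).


k1 + k2 = 24
(k1+k2)(k1+k2+1)/2 = 24 * 25 / 2 = 300
pi = 300 + 9 = 309

309


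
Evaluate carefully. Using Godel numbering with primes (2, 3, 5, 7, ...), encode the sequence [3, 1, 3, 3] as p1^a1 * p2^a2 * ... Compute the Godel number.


Encode each element as an exponent of the corresponding prime:
  2^3 = 8
  3^1 = 3
  5^3 = 125
  7^3 = 343
Product = 8 * 3 * 125 * 343 = 1029000

1029000


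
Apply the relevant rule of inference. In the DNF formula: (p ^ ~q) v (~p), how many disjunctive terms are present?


A DNF formula is a disjunction of terms (conjunctions).
Terms are separated by v.
Counting the disjuncts: 2 terms.

2


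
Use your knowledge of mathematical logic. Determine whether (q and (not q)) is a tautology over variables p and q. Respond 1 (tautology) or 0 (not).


Check all 4 assignments:
p=0, q=0: 0
p=0, q=1: 0
p=1, q=0: 0
p=1, q=1: 0
Satisfying count = 0/4.
Tautology iff count = 4: no.

0


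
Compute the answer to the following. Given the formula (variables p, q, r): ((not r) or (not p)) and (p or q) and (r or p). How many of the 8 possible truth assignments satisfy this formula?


Evaluate all 8 assignments for p, q, r:
p=0, q=0, r=0: 0
p=0, q=0, r=1: 0
p=0, q=1, r=0: 0
p=0, q=1, r=1: 1
p=1, q=0, r=0: 1
p=1, q=0, r=1: 0
p=1, q=1, r=0: 1
p=1, q=1, r=1: 0
Satisfying count = 3

3


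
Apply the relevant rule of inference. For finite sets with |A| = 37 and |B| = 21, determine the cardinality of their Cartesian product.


The Cartesian product A x B contains all ordered pairs (a, b).
|A x B| = |A| * |B| = 37 * 21 = 777

777


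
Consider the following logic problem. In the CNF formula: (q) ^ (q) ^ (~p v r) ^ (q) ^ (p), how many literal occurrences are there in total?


Counting literals in each clause:
Clause 1: 1 literal(s)
Clause 2: 1 literal(s)
Clause 3: 2 literal(s)
Clause 4: 1 literal(s)
Clause 5: 1 literal(s)
Total = 6

6


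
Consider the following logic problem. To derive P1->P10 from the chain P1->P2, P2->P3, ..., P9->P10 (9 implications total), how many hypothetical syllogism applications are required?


With 9 implications in a chain connecting 10 propositions:
P1->P2, P2->P3, ..., P9->P10
Steps needed = (number of implications) - 1 = 9 - 1 = 8

8


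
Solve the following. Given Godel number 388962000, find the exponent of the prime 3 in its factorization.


Factorize 388962000 by dividing by 3 repeatedly.
Division steps: 3 divides 388962000 exactly 4 time(s).
Exponent of 3 = 4

4


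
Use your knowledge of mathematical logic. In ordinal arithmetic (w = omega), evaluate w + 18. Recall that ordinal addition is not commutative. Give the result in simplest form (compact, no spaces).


Compute w + 18.
Ordinal + is associative but NOT commutative; for finite n>0, n + w = w but w + n stays w+n.
w + 18 is already in normal form (a successor ordinal beyond w).
Result = w+18

w+18


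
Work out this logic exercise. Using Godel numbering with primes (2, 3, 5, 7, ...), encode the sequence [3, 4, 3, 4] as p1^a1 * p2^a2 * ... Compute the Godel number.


Encode each element as an exponent of the corresponding prime:
  2^3 = 8
  3^4 = 81
  5^3 = 125
  7^4 = 2401
Product = 8 * 81 * 125 * 2401 = 194481000

194481000


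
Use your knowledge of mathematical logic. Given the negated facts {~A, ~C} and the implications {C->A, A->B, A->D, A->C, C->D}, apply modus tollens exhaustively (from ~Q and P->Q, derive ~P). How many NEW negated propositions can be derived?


Initial negated facts: {~A, ~C}
Apply modus tollens to closure:
  (no implication fires)
Final negated: {~A, ~C}
New negations: {(none)}
Count = 0

0


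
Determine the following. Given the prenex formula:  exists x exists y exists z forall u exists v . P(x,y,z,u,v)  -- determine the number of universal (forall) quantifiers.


Quantifier prefix: exists x exists y exists z forall u exists v
Mark each quantifier type:
  E E E U E
Universal count = 1, Existential count = 4
Asked for universal (forall) quantifiers: 1

1


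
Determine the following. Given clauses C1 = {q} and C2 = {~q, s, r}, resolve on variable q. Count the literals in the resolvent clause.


Remove q from C1 and ~q from C2.
C1 remainder: {}
C2 remainder: {s, r}
Union (resolvent): {r, s}
Resolvent has 2 literal(s).

2


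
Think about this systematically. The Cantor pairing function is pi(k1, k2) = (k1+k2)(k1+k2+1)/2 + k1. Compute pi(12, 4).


k1 + k2 = 16
(k1+k2)(k1+k2+1)/2 = 16 * 17 / 2 = 136
pi = 136 + 12 = 148

148


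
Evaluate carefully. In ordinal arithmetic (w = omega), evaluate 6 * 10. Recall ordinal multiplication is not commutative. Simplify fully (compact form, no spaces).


Compute 6 * 10.
Ordinal * is associative and left-distributive over +, but NOT commutative; for finite n>1, n*w = w but w*n stays w*n.
Both finite; ordinal * agrees with natural *: 6 * 10 = 60.
Result = 60

60


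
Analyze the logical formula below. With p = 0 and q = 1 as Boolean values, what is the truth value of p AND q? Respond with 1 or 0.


p = 0, q = 1
Operation: p AND q
Evaluate: 0 AND 1 = 0

0


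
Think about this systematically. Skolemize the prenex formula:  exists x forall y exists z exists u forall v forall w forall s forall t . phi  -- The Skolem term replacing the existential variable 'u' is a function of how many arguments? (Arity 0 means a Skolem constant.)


Quantifier prefix: exists x forall y exists z exists u forall v forall w forall s forall t
'u' is existentially quantified at position 4.
Universal variables preceding it: y
Skolem function arity = 1

1


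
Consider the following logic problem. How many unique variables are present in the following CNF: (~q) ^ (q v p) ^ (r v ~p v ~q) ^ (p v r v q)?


Identify each variable that appears in the formula.
Variables found: p, q, r
Count = 3

3


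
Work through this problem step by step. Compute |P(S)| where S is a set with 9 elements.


The power set of a set with n elements has 2^n elements.
|P(S)| = 2^9 = 512

512


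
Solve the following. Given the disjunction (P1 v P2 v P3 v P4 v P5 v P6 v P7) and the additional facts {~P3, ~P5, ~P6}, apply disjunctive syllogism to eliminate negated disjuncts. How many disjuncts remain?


Original disjuncts (7): P1, P2, P3, P4, P5, P6, P7
Negated (eliminate): ~P3, ~P5, ~P6
Remaining disjuncts: P1, P2, P4, P7
Count = 7 - 3 = 4

4


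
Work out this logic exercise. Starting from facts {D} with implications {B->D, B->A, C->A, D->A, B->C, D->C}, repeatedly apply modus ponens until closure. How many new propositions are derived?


Initial facts: {D}
Apply modus ponens to closure:
  D and D->A  =>  A
  D and D->C  =>  C
Final known: {A, C, D}
New propositions: {A, C}
Count = 2

2


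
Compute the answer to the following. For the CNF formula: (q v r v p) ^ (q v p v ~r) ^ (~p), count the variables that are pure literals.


Check each variable for pure literal status:
p: mixed (not pure)
q: pure positive
r: mixed (not pure)
Pure literal count = 1

1


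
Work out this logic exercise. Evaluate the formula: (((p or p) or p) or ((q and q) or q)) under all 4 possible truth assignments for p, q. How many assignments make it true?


Check all 4 assignments:
p=0, q=0: 0
p=0, q=1: 1
p=1, q=0: 1
p=1, q=1: 1
Count of True = 3

3


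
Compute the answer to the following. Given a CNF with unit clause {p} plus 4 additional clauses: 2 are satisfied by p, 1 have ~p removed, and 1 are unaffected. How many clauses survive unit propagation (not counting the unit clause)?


Satisfied (removed): 2
Shortened (remain): 1
Unchanged (remain): 1
Remaining = 1 + 1 = 2

2


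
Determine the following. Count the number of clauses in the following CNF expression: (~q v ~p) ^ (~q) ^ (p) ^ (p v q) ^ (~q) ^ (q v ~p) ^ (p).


A CNF formula is a conjunction of clauses.
Clauses are separated by ^.
Counting the conjuncts: 7 clauses.

7


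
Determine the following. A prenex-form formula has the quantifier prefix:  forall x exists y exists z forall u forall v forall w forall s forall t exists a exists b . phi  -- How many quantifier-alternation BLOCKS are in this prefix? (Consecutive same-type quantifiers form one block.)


Quantifier-type sequence: A E E A A A A A E E  (A=forall, E=exists)
Group into maximal same-type runs:
  Ax1 | Ex2 | Ax5 | Ex2
Number of blocks = 4

4


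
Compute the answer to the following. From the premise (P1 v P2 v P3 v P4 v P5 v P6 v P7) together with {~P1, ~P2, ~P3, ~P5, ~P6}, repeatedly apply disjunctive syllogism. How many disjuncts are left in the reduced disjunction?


Original disjuncts (7): P1, P2, P3, P4, P5, P6, P7
Negated (eliminate): ~P1, ~P2, ~P3, ~P5, ~P6
Remaining disjuncts: P4, P7
Count = 7 - 5 = 2

2


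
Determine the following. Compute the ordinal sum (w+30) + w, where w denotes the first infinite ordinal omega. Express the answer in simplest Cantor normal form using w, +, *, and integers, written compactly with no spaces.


Compute (w+30) + w.
Ordinal + is associative but NOT commutative; for finite n>0, n + w = w but w + n stays w+n.
(w+30) + w = w + (30+w) = w + w = w*2 (the finite tail 30 is absorbed by the right w).
Result = w*2

w*2


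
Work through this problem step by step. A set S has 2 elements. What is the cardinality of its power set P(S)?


The power set of a set with n elements has 2^n elements.
|P(S)| = 2^2 = 4

4


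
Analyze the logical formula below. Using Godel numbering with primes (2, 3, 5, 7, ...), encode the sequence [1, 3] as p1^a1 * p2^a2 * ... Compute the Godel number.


Encode each element as an exponent of the corresponding prime:
  2^1 = 2
  3^3 = 27
Product = 2 * 27 = 54

54


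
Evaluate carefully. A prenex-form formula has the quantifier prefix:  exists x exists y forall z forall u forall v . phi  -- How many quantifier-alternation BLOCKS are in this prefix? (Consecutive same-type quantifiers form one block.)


Quantifier-type sequence: E E A A A  (A=forall, E=exists)
Group into maximal same-type runs:
  Ex2 | Ax3
Number of blocks = 2

2


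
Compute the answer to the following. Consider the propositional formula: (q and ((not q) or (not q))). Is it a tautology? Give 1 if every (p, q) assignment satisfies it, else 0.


Check all 4 assignments:
p=0, q=0: 0
p=0, q=1: 0
p=1, q=0: 0
p=1, q=1: 0
Satisfying count = 0/4.
Tautology iff count = 4: no.

0


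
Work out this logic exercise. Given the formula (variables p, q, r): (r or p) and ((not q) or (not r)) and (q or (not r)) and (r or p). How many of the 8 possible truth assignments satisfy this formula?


Evaluate all 8 assignments for p, q, r:
p=0, q=0, r=0: 0
p=0, q=0, r=1: 0
p=0, q=1, r=0: 0
p=0, q=1, r=1: 0
p=1, q=0, r=0: 1
p=1, q=0, r=1: 0
p=1, q=1, r=0: 1
p=1, q=1, r=1: 0
Satisfying count = 2

2


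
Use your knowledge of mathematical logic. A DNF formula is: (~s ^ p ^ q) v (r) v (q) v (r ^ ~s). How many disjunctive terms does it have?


A DNF formula is a disjunction of terms (conjunctions).
Terms are separated by v.
Counting the disjuncts: 4 terms.

4


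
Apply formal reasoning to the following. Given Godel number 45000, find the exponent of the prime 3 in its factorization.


Factorize 45000 by dividing by 3 repeatedly.
Division steps: 3 divides 45000 exactly 2 time(s).
Exponent of 3 = 2

2


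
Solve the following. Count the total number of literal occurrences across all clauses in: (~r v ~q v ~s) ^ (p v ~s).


Counting literals in each clause:
Clause 1: 3 literal(s)
Clause 2: 2 literal(s)
Total = 5

5


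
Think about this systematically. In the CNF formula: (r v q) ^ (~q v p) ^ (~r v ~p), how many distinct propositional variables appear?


Identify each variable that appears in the formula.
Variables found: p, q, r
Count = 3

3


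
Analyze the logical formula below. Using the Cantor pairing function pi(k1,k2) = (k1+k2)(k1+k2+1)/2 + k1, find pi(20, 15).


k1 + k2 = 35
(k1+k2)(k1+k2+1)/2 = 35 * 36 / 2 = 630
pi = 630 + 20 = 650

650


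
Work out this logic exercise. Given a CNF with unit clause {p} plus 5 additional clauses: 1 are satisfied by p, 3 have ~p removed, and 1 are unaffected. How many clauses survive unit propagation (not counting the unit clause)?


Satisfied (removed): 1
Shortened (remain): 3
Unchanged (remain): 1
Remaining = 3 + 1 = 4

4


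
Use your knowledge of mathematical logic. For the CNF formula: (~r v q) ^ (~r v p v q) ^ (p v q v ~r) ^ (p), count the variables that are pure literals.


Check each variable for pure literal status:
p: pure positive
q: pure positive
r: pure negative
Pure literal count = 3

3


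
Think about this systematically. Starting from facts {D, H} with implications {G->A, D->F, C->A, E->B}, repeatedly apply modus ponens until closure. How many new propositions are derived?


Initial facts: {D, H}
Apply modus ponens to closure:
  D and D->F  =>  F
Final known: {D, F, H}
New propositions: {F}
Count = 1

1


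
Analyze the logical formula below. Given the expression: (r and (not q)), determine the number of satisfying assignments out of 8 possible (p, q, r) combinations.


Check all 8 assignments:
p=0, q=0, r=0: 0
p=0, q=0, r=1: 1
p=0, q=1, r=0: 0
p=0, q=1, r=1: 0
p=1, q=0, r=0: 0
p=1, q=0, r=1: 1
p=1, q=1, r=0: 0
p=1, q=1, r=1: 0
Count of True = 2

2


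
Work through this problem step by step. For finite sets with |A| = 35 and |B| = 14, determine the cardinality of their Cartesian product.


The Cartesian product A x B contains all ordered pairs (a, b).
|A x B| = |A| * |B| = 35 * 14 = 490

490


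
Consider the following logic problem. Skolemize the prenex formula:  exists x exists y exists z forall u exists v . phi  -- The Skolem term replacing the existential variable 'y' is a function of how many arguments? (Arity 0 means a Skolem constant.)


Quantifier prefix: exists x exists y exists z forall u exists v
'y' is existentially quantified at position 2.
No universal quantifiers precede it.
Skolem function arity = 0 (a Skolem constant)

0


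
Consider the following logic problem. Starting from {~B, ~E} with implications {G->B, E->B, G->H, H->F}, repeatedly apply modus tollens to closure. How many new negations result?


Initial negated facts: {~B, ~E}
Apply modus tollens to closure:
  ~B and G->B  =>  ~G
Final negated: {~B, ~E, ~G}
New negations: {~G}
Count = 1

1


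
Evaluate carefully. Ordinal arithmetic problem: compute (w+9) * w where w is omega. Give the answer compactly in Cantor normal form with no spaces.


Compute (w+9) * w.
Ordinal * is associative and left-distributive over +, but NOT commutative; for finite n>1, n*w = w but w*n stays w*n.
(w+9) * w = sup{(w+9)*k : k<w} = sup{w*k+9} = w^2 (the +9 tail is absorbed in the limit).
Result = w^2

w^2


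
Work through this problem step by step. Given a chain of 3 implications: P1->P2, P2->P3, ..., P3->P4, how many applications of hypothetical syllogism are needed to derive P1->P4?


With 3 implications in a chain connecting 4 propositions:
P1->P2, P2->P3, ..., P3->P4
Steps needed = (number of implications) - 1 = 3 - 1 = 2

2


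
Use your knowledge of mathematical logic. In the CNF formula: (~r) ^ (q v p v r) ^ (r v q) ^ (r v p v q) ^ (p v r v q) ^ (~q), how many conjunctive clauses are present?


A CNF formula is a conjunction of clauses.
Clauses are separated by ^.
Counting the conjuncts: 6 clauses.

6


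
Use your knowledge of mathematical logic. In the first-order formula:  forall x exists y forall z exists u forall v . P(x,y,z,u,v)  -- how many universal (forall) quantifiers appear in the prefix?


Quantifier prefix: forall x exists y forall z exists u forall v
Mark each quantifier type:
  U E U E U
Universal count = 3, Existential count = 2
Asked for universal (forall) quantifiers: 3

3


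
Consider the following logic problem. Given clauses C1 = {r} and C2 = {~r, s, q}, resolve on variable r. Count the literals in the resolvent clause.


Remove r from C1 and ~r from C2.
C1 remainder: {}
C2 remainder: {s, q}
Union (resolvent): {q, s}
Resolvent has 2 literal(s).

2


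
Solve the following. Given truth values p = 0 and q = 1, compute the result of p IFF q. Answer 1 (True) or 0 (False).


p = 0, q = 1
Operation: p IFF q
Evaluate: 0 IFF 1 = 0

0


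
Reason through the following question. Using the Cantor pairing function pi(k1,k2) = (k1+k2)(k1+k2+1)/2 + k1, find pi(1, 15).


k1 + k2 = 16
(k1+k2)(k1+k2+1)/2 = 16 * 17 / 2 = 136
pi = 136 + 1 = 137

137


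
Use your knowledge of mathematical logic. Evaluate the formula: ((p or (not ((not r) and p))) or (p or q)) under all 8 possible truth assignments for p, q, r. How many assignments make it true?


Check all 8 assignments:
p=0, q=0, r=0: 1
p=0, q=0, r=1: 1
p=0, q=1, r=0: 1
p=0, q=1, r=1: 1
p=1, q=0, r=0: 1
p=1, q=0, r=1: 1
p=1, q=1, r=0: 1
p=1, q=1, r=1: 1
Count of True = 8

8


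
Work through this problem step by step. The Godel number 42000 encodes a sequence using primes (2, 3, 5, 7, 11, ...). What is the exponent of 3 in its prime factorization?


Factorize 42000 by dividing by 3 repeatedly.
Division steps: 3 divides 42000 exactly 1 time(s).
Exponent of 3 = 1

1


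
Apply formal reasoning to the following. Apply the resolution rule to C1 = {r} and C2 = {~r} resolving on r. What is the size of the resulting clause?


Remove r from C1 and ~r from C2.
C1 remainder: {}
C2 remainder: {}
Union (resolvent): {} (empty clause)
Resolvent has 0 literal(s).

0


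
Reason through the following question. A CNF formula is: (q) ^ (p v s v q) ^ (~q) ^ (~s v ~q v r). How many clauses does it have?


A CNF formula is a conjunction of clauses.
Clauses are separated by ^.
Counting the conjuncts: 4 clauses.

4


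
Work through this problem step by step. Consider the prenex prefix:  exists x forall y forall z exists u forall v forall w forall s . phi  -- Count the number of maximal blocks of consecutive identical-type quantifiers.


Quantifier-type sequence: E A A E A A A  (A=forall, E=exists)
Group into maximal same-type runs:
  Ex1 | Ax2 | Ex1 | Ax3
Number of blocks = 4

4


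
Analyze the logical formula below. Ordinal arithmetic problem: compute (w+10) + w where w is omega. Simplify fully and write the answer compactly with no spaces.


Compute (w+10) + w.
Ordinal + is associative but NOT commutative; for finite n>0, n + w = w but w + n stays w+n.
(w+10) + w = w + (10+w) = w + w = w*2 (the finite tail 10 is absorbed by the right w).
Result = w*2

w*2


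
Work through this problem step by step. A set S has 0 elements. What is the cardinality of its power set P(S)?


The power set of a set with n elements has 2^n elements.
|P(S)| = 2^0 = 1

1


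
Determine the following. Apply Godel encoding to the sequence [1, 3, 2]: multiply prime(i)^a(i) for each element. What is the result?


Encode each element as an exponent of the corresponding prime:
  2^1 = 2
  3^3 = 27
  5^2 = 25
Product = 2 * 27 * 25 = 1350

1350


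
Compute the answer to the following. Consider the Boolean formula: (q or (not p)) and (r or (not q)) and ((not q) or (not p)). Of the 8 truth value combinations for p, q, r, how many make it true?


Evaluate all 8 assignments for p, q, r:
p=0, q=0, r=0: 1
p=0, q=0, r=1: 1
p=0, q=1, r=0: 0
p=0, q=1, r=1: 1
p=1, q=0, r=0: 0
p=1, q=0, r=1: 0
p=1, q=1, r=0: 0
p=1, q=1, r=1: 0
Satisfying count = 3

3
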